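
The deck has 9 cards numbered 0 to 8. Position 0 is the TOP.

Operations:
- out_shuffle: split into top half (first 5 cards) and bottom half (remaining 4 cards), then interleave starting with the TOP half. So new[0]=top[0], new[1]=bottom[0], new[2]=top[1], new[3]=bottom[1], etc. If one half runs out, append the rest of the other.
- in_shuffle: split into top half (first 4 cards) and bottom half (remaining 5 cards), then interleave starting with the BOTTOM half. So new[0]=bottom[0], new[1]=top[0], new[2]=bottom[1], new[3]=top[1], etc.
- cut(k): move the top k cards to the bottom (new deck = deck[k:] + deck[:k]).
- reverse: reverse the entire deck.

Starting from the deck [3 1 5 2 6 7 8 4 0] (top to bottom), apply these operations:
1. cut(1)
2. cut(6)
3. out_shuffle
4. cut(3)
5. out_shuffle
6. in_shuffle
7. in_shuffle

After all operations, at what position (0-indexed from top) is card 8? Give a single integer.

After op 1 (cut(1)): [1 5 2 6 7 8 4 0 3]
After op 2 (cut(6)): [4 0 3 1 5 2 6 7 8]
After op 3 (out_shuffle): [4 2 0 6 3 7 1 8 5]
After op 4 (cut(3)): [6 3 7 1 8 5 4 2 0]
After op 5 (out_shuffle): [6 5 3 4 7 2 1 0 8]
After op 6 (in_shuffle): [7 6 2 5 1 3 0 4 8]
After op 7 (in_shuffle): [1 7 3 6 0 2 4 5 8]
Card 8 is at position 8.

Answer: 8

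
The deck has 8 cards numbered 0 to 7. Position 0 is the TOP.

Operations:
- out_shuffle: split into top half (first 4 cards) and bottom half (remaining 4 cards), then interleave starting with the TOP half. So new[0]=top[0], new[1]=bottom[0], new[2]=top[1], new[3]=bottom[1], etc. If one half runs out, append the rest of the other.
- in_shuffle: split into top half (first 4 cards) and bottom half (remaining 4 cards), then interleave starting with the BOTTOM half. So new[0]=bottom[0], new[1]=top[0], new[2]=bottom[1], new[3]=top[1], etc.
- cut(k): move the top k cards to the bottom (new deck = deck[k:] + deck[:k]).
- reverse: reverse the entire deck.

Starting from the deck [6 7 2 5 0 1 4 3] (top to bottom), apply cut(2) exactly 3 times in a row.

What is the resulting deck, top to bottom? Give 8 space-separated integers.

Answer: 4 3 6 7 2 5 0 1

Derivation:
After op 1 (cut(2)): [2 5 0 1 4 3 6 7]
After op 2 (cut(2)): [0 1 4 3 6 7 2 5]
After op 3 (cut(2)): [4 3 6 7 2 5 0 1]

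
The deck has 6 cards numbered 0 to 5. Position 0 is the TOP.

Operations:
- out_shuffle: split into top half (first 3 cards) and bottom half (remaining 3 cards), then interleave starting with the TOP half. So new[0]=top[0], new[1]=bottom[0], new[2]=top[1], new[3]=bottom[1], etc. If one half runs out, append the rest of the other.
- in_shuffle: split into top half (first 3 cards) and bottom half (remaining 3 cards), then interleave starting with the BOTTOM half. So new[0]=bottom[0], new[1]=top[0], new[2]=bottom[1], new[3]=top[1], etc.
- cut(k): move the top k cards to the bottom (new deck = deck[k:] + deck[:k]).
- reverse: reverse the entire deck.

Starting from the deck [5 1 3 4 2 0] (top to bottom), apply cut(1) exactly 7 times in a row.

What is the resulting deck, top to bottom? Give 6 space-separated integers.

After op 1 (cut(1)): [1 3 4 2 0 5]
After op 2 (cut(1)): [3 4 2 0 5 1]
After op 3 (cut(1)): [4 2 0 5 1 3]
After op 4 (cut(1)): [2 0 5 1 3 4]
After op 5 (cut(1)): [0 5 1 3 4 2]
After op 6 (cut(1)): [5 1 3 4 2 0]
After op 7 (cut(1)): [1 3 4 2 0 5]

Answer: 1 3 4 2 0 5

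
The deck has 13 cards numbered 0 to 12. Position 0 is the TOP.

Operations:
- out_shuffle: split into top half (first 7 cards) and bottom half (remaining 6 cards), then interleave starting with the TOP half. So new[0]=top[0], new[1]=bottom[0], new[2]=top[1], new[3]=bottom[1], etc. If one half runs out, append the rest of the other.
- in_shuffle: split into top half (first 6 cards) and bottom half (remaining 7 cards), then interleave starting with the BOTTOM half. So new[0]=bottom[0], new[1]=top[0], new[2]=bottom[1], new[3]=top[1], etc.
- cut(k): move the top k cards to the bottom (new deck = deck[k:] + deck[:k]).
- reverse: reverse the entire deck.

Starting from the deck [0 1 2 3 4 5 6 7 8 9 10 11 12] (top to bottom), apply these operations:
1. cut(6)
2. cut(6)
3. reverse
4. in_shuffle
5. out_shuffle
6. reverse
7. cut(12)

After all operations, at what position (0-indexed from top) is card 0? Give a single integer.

After op 1 (cut(6)): [6 7 8 9 10 11 12 0 1 2 3 4 5]
After op 2 (cut(6)): [12 0 1 2 3 4 5 6 7 8 9 10 11]
After op 3 (reverse): [11 10 9 8 7 6 5 4 3 2 1 0 12]
After op 4 (in_shuffle): [5 11 4 10 3 9 2 8 1 7 0 6 12]
After op 5 (out_shuffle): [5 8 11 1 4 7 10 0 3 6 9 12 2]
After op 6 (reverse): [2 12 9 6 3 0 10 7 4 1 11 8 5]
After op 7 (cut(12)): [5 2 12 9 6 3 0 10 7 4 1 11 8]
Card 0 is at position 6.

Answer: 6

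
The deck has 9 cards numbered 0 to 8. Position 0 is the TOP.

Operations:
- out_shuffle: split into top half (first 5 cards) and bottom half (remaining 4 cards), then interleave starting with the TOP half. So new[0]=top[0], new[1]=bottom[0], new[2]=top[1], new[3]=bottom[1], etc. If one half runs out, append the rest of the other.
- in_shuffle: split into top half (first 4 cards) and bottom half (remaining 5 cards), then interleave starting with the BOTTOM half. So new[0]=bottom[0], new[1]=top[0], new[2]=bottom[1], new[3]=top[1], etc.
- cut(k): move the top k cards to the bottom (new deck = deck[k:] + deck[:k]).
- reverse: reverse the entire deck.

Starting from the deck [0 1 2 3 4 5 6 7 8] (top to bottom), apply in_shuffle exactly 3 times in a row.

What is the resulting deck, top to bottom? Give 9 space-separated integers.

After op 1 (in_shuffle): [4 0 5 1 6 2 7 3 8]
After op 2 (in_shuffle): [6 4 2 0 7 5 3 1 8]
After op 3 (in_shuffle): [7 6 5 4 3 2 1 0 8]

Answer: 7 6 5 4 3 2 1 0 8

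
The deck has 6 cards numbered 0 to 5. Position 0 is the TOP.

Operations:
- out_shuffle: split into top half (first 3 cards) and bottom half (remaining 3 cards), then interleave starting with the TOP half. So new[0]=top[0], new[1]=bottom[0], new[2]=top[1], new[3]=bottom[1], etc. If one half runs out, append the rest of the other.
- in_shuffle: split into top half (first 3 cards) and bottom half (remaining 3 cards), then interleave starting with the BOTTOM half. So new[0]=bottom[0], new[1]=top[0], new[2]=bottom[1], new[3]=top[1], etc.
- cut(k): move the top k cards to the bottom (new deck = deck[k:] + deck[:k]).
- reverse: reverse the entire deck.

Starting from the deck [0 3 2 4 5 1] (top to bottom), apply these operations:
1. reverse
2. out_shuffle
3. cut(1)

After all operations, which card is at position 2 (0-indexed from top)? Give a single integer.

Answer: 3

Derivation:
After op 1 (reverse): [1 5 4 2 3 0]
After op 2 (out_shuffle): [1 2 5 3 4 0]
After op 3 (cut(1)): [2 5 3 4 0 1]
Position 2: card 3.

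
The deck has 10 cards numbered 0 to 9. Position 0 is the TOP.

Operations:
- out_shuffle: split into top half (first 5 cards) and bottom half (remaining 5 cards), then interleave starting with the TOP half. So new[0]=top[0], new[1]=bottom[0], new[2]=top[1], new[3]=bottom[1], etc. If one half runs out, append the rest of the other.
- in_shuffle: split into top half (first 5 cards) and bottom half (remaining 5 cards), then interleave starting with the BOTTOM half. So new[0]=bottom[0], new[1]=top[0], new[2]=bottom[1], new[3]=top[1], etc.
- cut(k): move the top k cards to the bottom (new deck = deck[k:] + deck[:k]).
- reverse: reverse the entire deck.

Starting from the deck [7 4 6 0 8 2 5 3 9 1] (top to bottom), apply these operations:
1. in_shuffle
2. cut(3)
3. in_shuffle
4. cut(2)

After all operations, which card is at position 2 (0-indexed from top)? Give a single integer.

After op 1 (in_shuffle): [2 7 5 4 3 6 9 0 1 8]
After op 2 (cut(3)): [4 3 6 9 0 1 8 2 7 5]
After op 3 (in_shuffle): [1 4 8 3 2 6 7 9 5 0]
After op 4 (cut(2)): [8 3 2 6 7 9 5 0 1 4]
Position 2: card 2.

Answer: 2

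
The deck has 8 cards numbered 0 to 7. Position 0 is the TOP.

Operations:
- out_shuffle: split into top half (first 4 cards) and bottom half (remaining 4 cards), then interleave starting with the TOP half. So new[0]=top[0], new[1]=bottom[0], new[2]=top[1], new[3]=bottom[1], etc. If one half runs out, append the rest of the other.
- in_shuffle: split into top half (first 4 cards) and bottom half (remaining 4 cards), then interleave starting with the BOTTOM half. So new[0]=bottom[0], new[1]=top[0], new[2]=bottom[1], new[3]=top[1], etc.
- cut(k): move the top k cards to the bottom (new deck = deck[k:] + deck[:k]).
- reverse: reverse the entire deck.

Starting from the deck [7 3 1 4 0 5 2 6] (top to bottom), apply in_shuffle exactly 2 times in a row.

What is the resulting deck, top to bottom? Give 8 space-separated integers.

Answer: 2 0 1 7 6 5 4 3

Derivation:
After op 1 (in_shuffle): [0 7 5 3 2 1 6 4]
After op 2 (in_shuffle): [2 0 1 7 6 5 4 3]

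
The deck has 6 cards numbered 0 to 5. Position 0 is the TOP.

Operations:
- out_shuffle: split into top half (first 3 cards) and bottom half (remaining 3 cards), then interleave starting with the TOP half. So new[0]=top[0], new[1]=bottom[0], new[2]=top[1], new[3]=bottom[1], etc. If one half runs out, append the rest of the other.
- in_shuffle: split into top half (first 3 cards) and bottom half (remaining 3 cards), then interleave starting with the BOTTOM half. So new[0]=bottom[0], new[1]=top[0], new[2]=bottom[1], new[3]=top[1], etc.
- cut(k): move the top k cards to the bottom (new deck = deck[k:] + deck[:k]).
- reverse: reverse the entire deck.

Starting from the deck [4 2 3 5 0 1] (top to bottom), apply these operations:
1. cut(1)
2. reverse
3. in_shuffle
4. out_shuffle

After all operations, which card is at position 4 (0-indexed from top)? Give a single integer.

Answer: 3

Derivation:
After op 1 (cut(1)): [2 3 5 0 1 4]
After op 2 (reverse): [4 1 0 5 3 2]
After op 3 (in_shuffle): [5 4 3 1 2 0]
After op 4 (out_shuffle): [5 1 4 2 3 0]
Position 4: card 3.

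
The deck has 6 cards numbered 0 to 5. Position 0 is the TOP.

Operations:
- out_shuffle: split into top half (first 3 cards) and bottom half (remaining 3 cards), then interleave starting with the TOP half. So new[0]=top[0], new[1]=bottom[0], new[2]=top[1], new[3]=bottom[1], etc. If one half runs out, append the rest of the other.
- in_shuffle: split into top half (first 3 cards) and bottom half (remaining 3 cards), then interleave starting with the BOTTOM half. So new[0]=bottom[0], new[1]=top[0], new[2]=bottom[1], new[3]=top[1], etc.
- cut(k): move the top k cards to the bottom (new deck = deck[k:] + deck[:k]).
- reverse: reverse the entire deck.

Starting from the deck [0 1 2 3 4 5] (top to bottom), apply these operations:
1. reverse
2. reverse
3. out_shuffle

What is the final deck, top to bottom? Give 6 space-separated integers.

After op 1 (reverse): [5 4 3 2 1 0]
After op 2 (reverse): [0 1 2 3 4 5]
After op 3 (out_shuffle): [0 3 1 4 2 5]

Answer: 0 3 1 4 2 5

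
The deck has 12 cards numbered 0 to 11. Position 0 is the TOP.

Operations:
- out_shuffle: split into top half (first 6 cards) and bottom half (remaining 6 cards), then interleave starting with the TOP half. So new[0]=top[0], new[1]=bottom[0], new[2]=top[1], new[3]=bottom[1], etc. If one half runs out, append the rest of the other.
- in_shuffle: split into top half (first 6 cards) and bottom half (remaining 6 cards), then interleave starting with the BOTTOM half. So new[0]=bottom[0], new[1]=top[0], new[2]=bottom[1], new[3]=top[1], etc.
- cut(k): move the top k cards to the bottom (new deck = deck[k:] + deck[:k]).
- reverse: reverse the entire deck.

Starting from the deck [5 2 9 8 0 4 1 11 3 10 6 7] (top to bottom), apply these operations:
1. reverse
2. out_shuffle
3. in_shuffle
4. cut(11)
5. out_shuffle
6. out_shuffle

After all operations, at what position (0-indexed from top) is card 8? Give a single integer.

After op 1 (reverse): [7 6 10 3 11 1 4 0 8 9 2 5]
After op 2 (out_shuffle): [7 4 6 0 10 8 3 9 11 2 1 5]
After op 3 (in_shuffle): [3 7 9 4 11 6 2 0 1 10 5 8]
After op 4 (cut(11)): [8 3 7 9 4 11 6 2 0 1 10 5]
After op 5 (out_shuffle): [8 6 3 2 7 0 9 1 4 10 11 5]
After op 6 (out_shuffle): [8 9 6 1 3 4 2 10 7 11 0 5]
Card 8 is at position 0.

Answer: 0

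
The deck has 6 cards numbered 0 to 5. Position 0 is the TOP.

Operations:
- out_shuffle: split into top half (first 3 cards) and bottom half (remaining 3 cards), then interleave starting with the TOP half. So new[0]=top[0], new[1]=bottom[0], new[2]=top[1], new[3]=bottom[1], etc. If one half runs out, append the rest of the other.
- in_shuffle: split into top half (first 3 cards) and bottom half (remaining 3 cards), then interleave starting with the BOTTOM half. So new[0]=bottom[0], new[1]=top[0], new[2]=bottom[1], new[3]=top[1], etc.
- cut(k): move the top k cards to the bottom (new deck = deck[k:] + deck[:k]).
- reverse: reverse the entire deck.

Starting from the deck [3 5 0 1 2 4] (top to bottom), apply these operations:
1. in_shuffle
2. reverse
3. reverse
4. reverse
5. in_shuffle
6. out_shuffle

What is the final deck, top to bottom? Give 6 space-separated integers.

Answer: 2 4 0 1 3 5

Derivation:
After op 1 (in_shuffle): [1 3 2 5 4 0]
After op 2 (reverse): [0 4 5 2 3 1]
After op 3 (reverse): [1 3 2 5 4 0]
After op 4 (reverse): [0 4 5 2 3 1]
After op 5 (in_shuffle): [2 0 3 4 1 5]
After op 6 (out_shuffle): [2 4 0 1 3 5]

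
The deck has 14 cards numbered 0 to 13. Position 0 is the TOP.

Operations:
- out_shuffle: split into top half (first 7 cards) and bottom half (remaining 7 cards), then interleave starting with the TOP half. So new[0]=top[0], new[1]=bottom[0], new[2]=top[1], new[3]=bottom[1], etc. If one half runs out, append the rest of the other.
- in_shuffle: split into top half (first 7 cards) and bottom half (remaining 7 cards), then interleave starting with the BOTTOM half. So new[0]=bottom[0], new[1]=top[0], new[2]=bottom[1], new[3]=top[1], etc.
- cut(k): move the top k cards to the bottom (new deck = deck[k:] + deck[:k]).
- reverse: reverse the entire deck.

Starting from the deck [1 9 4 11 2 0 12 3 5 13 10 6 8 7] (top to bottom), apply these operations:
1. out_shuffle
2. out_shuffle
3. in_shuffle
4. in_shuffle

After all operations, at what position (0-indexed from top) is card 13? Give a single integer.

After op 1 (out_shuffle): [1 3 9 5 4 13 11 10 2 6 0 8 12 7]
After op 2 (out_shuffle): [1 10 3 2 9 6 5 0 4 8 13 12 11 7]
After op 3 (in_shuffle): [0 1 4 10 8 3 13 2 12 9 11 6 7 5]
After op 4 (in_shuffle): [2 0 12 1 9 4 11 10 6 8 7 3 5 13]
Card 13 is at position 13.

Answer: 13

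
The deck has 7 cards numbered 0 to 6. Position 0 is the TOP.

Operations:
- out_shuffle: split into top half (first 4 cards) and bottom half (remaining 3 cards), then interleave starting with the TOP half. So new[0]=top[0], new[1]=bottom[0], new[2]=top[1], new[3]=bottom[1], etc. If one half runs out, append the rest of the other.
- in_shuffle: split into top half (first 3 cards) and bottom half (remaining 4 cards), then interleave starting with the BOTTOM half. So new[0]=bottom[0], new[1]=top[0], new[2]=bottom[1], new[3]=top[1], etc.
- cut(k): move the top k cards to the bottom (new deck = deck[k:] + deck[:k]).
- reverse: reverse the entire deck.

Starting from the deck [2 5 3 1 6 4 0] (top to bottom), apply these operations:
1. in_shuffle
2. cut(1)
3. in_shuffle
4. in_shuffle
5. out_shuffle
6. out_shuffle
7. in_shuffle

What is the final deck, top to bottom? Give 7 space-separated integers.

Answer: 1 6 4 0 2 5 3

Derivation:
After op 1 (in_shuffle): [1 2 6 5 4 3 0]
After op 2 (cut(1)): [2 6 5 4 3 0 1]
After op 3 (in_shuffle): [4 2 3 6 0 5 1]
After op 4 (in_shuffle): [6 4 0 2 5 3 1]
After op 5 (out_shuffle): [6 5 4 3 0 1 2]
After op 6 (out_shuffle): [6 0 5 1 4 2 3]
After op 7 (in_shuffle): [1 6 4 0 2 5 3]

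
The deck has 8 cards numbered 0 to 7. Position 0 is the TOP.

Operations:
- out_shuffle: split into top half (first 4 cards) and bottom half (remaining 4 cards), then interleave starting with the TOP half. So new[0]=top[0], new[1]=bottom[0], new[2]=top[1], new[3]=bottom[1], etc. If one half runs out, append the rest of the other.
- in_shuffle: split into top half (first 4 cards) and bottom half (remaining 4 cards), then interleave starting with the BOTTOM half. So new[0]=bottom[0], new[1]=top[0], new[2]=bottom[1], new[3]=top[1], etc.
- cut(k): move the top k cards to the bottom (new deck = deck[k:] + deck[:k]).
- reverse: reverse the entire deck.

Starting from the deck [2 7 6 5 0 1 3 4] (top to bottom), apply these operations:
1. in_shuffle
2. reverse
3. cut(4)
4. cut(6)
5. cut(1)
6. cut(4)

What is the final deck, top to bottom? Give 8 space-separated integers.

After op 1 (in_shuffle): [0 2 1 7 3 6 4 5]
After op 2 (reverse): [5 4 6 3 7 1 2 0]
After op 3 (cut(4)): [7 1 2 0 5 4 6 3]
After op 4 (cut(6)): [6 3 7 1 2 0 5 4]
After op 5 (cut(1)): [3 7 1 2 0 5 4 6]
After op 6 (cut(4)): [0 5 4 6 3 7 1 2]

Answer: 0 5 4 6 3 7 1 2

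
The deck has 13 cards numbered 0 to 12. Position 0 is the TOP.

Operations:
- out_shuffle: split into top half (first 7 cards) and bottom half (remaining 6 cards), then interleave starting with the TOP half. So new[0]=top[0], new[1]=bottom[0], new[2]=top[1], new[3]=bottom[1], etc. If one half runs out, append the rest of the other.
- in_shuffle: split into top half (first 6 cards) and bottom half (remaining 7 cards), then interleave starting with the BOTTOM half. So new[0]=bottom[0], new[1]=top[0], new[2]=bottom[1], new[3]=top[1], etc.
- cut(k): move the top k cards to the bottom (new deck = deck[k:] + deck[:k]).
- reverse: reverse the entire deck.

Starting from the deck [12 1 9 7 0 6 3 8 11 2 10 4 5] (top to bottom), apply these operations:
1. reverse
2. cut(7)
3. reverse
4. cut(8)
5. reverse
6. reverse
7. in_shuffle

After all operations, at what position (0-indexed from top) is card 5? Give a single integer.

Answer: 10

Derivation:
After op 1 (reverse): [5 4 10 2 11 8 3 6 0 7 9 1 12]
After op 2 (cut(7)): [6 0 7 9 1 12 5 4 10 2 11 8 3]
After op 3 (reverse): [3 8 11 2 10 4 5 12 1 9 7 0 6]
After op 4 (cut(8)): [1 9 7 0 6 3 8 11 2 10 4 5 12]
After op 5 (reverse): [12 5 4 10 2 11 8 3 6 0 7 9 1]
After op 6 (reverse): [1 9 7 0 6 3 8 11 2 10 4 5 12]
After op 7 (in_shuffle): [8 1 11 9 2 7 10 0 4 6 5 3 12]
Card 5 is at position 10.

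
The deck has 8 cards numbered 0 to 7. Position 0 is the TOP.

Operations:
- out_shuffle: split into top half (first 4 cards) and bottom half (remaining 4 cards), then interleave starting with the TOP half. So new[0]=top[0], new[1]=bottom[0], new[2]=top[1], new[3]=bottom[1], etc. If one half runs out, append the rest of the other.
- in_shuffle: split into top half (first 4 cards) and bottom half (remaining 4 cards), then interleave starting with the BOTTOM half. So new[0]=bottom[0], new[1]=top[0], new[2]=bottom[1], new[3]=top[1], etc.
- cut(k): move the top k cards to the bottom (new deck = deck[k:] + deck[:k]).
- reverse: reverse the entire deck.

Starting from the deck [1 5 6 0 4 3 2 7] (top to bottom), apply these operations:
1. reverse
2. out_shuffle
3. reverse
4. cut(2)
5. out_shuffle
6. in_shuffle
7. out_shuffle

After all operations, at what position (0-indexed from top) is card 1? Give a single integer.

After op 1 (reverse): [7 2 3 4 0 6 5 1]
After op 2 (out_shuffle): [7 0 2 6 3 5 4 1]
After op 3 (reverse): [1 4 5 3 6 2 0 7]
After op 4 (cut(2)): [5 3 6 2 0 7 1 4]
After op 5 (out_shuffle): [5 0 3 7 6 1 2 4]
After op 6 (in_shuffle): [6 5 1 0 2 3 4 7]
After op 7 (out_shuffle): [6 2 5 3 1 4 0 7]
Card 1 is at position 4.

Answer: 4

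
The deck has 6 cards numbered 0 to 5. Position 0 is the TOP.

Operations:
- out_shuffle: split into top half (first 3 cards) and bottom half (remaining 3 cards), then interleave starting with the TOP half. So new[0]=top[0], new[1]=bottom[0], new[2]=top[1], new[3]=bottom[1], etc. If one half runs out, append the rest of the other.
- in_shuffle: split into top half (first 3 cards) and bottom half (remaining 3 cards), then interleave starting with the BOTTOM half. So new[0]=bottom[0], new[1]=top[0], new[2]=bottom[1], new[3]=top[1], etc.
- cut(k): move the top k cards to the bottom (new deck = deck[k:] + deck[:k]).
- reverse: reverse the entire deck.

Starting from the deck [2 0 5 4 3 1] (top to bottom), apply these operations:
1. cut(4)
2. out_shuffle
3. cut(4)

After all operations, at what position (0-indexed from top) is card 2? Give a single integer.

After op 1 (cut(4)): [3 1 2 0 5 4]
After op 2 (out_shuffle): [3 0 1 5 2 4]
After op 3 (cut(4)): [2 4 3 0 1 5]
Card 2 is at position 0.

Answer: 0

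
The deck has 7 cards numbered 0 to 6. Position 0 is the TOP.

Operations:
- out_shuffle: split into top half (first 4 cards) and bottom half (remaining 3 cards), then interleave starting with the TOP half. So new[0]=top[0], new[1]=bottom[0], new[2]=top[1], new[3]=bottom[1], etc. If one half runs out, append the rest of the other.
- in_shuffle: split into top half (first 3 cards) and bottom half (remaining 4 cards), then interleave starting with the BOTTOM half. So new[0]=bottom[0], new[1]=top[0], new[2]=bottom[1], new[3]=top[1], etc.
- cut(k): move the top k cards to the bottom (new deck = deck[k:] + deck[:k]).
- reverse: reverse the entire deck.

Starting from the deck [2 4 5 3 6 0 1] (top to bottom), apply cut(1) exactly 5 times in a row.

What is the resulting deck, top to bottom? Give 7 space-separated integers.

After op 1 (cut(1)): [4 5 3 6 0 1 2]
After op 2 (cut(1)): [5 3 6 0 1 2 4]
After op 3 (cut(1)): [3 6 0 1 2 4 5]
After op 4 (cut(1)): [6 0 1 2 4 5 3]
After op 5 (cut(1)): [0 1 2 4 5 3 6]

Answer: 0 1 2 4 5 3 6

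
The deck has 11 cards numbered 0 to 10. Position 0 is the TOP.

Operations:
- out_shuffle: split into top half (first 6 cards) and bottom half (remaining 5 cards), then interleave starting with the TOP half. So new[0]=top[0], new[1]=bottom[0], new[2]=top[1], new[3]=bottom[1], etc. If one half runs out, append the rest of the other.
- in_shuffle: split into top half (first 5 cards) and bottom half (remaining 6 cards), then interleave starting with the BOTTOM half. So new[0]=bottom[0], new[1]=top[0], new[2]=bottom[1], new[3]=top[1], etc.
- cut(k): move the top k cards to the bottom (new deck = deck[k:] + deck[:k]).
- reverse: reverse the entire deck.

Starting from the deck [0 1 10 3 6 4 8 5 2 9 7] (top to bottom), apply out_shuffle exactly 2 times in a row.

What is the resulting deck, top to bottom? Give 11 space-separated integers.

After op 1 (out_shuffle): [0 8 1 5 10 2 3 9 6 7 4]
After op 2 (out_shuffle): [0 3 8 9 1 6 5 7 10 4 2]

Answer: 0 3 8 9 1 6 5 7 10 4 2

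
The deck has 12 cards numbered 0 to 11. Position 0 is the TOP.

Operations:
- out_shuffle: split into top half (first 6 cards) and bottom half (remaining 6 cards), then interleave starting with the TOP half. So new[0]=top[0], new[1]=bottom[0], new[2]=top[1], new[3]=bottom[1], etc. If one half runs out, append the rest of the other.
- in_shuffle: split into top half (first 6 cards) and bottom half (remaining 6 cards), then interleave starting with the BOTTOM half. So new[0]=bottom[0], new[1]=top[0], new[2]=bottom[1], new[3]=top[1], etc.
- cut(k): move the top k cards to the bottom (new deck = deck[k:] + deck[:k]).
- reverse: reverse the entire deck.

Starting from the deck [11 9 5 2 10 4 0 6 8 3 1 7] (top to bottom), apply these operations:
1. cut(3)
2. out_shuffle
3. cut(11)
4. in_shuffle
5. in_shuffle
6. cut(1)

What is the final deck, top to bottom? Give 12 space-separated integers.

Answer: 7 10 5 9 0 1 2 8 11 4 3 6

Derivation:
After op 1 (cut(3)): [2 10 4 0 6 8 3 1 7 11 9 5]
After op 2 (out_shuffle): [2 3 10 1 4 7 0 11 6 9 8 5]
After op 3 (cut(11)): [5 2 3 10 1 4 7 0 11 6 9 8]
After op 4 (in_shuffle): [7 5 0 2 11 3 6 10 9 1 8 4]
After op 5 (in_shuffle): [6 7 10 5 9 0 1 2 8 11 4 3]
After op 6 (cut(1)): [7 10 5 9 0 1 2 8 11 4 3 6]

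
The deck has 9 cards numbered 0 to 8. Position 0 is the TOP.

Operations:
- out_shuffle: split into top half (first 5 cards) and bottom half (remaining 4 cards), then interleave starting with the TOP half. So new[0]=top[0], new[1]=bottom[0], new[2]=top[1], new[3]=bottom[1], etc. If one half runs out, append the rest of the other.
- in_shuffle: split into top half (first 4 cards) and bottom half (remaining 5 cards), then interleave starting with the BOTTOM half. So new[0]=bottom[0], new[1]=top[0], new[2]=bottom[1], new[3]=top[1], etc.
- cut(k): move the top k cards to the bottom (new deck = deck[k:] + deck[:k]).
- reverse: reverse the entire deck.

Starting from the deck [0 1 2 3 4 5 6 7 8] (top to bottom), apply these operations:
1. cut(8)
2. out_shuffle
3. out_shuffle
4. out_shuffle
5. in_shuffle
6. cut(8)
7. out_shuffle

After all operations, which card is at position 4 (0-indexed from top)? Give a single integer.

After op 1 (cut(8)): [8 0 1 2 3 4 5 6 7]
After op 2 (out_shuffle): [8 4 0 5 1 6 2 7 3]
After op 3 (out_shuffle): [8 6 4 2 0 7 5 3 1]
After op 4 (out_shuffle): [8 7 6 5 4 3 2 1 0]
After op 5 (in_shuffle): [4 8 3 7 2 6 1 5 0]
After op 6 (cut(8)): [0 4 8 3 7 2 6 1 5]
After op 7 (out_shuffle): [0 2 4 6 8 1 3 5 7]
Position 4: card 8.

Answer: 8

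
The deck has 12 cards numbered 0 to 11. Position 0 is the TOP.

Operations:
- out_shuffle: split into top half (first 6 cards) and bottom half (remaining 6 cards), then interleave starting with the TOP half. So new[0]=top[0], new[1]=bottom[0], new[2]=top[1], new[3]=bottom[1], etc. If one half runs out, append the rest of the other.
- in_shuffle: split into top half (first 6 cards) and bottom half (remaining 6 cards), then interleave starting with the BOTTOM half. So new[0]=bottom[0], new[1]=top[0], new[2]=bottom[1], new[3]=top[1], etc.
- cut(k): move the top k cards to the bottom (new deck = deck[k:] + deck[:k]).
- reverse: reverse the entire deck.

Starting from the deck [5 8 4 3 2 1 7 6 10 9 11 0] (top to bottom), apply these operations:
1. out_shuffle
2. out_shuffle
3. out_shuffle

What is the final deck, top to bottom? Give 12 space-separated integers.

After op 1 (out_shuffle): [5 7 8 6 4 10 3 9 2 11 1 0]
After op 2 (out_shuffle): [5 3 7 9 8 2 6 11 4 1 10 0]
After op 3 (out_shuffle): [5 6 3 11 7 4 9 1 8 10 2 0]

Answer: 5 6 3 11 7 4 9 1 8 10 2 0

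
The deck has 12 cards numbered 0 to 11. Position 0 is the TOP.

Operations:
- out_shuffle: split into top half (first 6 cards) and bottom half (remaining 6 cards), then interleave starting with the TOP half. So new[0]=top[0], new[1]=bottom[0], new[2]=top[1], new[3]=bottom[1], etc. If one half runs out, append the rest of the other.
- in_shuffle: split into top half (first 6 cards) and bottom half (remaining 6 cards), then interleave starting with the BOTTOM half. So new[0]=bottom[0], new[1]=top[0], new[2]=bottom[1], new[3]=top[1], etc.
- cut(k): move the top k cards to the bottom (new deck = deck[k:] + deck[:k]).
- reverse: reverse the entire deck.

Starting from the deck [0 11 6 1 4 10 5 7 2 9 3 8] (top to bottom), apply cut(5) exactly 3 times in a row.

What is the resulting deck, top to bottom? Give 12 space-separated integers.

After op 1 (cut(5)): [10 5 7 2 9 3 8 0 11 6 1 4]
After op 2 (cut(5)): [3 8 0 11 6 1 4 10 5 7 2 9]
After op 3 (cut(5)): [1 4 10 5 7 2 9 3 8 0 11 6]

Answer: 1 4 10 5 7 2 9 3 8 0 11 6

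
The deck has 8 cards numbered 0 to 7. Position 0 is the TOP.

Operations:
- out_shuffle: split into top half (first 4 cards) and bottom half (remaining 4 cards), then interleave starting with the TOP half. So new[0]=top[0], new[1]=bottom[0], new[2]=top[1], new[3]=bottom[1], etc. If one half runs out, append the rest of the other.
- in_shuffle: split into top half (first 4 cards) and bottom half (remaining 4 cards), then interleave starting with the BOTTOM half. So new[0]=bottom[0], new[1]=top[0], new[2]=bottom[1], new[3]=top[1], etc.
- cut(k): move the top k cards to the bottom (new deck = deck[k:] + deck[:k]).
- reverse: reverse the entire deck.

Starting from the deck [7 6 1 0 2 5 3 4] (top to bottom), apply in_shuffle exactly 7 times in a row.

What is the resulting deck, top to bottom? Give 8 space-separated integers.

Answer: 2 7 5 6 3 1 4 0

Derivation:
After op 1 (in_shuffle): [2 7 5 6 3 1 4 0]
After op 2 (in_shuffle): [3 2 1 7 4 5 0 6]
After op 3 (in_shuffle): [4 3 5 2 0 1 6 7]
After op 4 (in_shuffle): [0 4 1 3 6 5 7 2]
After op 5 (in_shuffle): [6 0 5 4 7 1 2 3]
After op 6 (in_shuffle): [7 6 1 0 2 5 3 4]
After op 7 (in_shuffle): [2 7 5 6 3 1 4 0]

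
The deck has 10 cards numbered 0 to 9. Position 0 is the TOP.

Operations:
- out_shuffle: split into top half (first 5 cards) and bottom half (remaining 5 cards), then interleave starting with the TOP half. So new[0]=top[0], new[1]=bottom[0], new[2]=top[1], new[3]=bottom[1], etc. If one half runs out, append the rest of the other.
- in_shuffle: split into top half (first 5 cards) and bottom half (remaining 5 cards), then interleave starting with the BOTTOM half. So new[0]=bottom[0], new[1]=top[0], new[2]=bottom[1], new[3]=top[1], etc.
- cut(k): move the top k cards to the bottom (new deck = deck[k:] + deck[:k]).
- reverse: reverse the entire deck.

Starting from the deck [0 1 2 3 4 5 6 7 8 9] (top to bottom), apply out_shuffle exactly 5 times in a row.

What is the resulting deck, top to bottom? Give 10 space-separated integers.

After op 1 (out_shuffle): [0 5 1 6 2 7 3 8 4 9]
After op 2 (out_shuffle): [0 7 5 3 1 8 6 4 2 9]
After op 3 (out_shuffle): [0 8 7 6 5 4 3 2 1 9]
After op 4 (out_shuffle): [0 4 8 3 7 2 6 1 5 9]
After op 5 (out_shuffle): [0 2 4 6 8 1 3 5 7 9]

Answer: 0 2 4 6 8 1 3 5 7 9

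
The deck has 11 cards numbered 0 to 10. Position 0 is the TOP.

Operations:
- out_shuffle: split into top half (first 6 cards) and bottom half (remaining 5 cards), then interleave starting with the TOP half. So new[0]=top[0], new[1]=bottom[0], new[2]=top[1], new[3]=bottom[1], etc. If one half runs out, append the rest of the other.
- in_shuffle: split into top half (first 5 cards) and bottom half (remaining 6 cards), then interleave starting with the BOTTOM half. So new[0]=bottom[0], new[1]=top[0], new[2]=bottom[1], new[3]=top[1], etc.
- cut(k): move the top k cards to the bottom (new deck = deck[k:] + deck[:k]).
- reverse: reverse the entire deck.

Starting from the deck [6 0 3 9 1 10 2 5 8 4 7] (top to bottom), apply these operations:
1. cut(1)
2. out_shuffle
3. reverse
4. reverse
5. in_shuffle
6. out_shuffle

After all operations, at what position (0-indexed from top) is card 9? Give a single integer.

After op 1 (cut(1)): [0 3 9 1 10 2 5 8 4 7 6]
After op 2 (out_shuffle): [0 5 3 8 9 4 1 7 10 6 2]
After op 3 (reverse): [2 6 10 7 1 4 9 8 3 5 0]
After op 4 (reverse): [0 5 3 8 9 4 1 7 10 6 2]
After op 5 (in_shuffle): [4 0 1 5 7 3 10 8 6 9 2]
After op 6 (out_shuffle): [4 10 0 8 1 6 5 9 7 2 3]
Card 9 is at position 7.

Answer: 7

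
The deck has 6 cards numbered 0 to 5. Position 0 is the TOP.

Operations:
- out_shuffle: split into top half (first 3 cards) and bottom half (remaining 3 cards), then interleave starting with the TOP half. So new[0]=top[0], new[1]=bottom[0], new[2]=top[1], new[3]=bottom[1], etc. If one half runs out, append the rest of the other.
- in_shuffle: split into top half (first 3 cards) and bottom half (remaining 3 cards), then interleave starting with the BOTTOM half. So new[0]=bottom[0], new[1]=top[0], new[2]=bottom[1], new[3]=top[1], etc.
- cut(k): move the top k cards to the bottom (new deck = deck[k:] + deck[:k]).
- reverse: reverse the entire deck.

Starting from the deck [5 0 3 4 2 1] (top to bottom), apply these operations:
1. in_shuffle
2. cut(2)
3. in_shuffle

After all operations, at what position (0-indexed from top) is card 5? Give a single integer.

After op 1 (in_shuffle): [4 5 2 0 1 3]
After op 2 (cut(2)): [2 0 1 3 4 5]
After op 3 (in_shuffle): [3 2 4 0 5 1]
Card 5 is at position 4.

Answer: 4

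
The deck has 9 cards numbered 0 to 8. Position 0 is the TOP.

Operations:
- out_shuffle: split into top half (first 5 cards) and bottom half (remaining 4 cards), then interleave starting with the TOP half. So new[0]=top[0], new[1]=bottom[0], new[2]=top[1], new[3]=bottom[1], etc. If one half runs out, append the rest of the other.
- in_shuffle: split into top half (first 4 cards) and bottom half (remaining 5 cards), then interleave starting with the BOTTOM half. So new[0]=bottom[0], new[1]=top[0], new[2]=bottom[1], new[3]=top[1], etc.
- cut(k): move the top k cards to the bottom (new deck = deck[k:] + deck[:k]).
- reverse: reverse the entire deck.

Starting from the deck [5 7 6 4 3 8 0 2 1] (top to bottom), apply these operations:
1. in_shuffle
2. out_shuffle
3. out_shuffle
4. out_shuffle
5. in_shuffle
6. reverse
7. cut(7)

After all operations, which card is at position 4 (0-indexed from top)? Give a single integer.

After op 1 (in_shuffle): [3 5 8 7 0 6 2 4 1]
After op 2 (out_shuffle): [3 6 5 2 8 4 7 1 0]
After op 3 (out_shuffle): [3 4 6 7 5 1 2 0 8]
After op 4 (out_shuffle): [3 1 4 2 6 0 7 8 5]
After op 5 (in_shuffle): [6 3 0 1 7 4 8 2 5]
After op 6 (reverse): [5 2 8 4 7 1 0 3 6]
After op 7 (cut(7)): [3 6 5 2 8 4 7 1 0]
Position 4: card 8.

Answer: 8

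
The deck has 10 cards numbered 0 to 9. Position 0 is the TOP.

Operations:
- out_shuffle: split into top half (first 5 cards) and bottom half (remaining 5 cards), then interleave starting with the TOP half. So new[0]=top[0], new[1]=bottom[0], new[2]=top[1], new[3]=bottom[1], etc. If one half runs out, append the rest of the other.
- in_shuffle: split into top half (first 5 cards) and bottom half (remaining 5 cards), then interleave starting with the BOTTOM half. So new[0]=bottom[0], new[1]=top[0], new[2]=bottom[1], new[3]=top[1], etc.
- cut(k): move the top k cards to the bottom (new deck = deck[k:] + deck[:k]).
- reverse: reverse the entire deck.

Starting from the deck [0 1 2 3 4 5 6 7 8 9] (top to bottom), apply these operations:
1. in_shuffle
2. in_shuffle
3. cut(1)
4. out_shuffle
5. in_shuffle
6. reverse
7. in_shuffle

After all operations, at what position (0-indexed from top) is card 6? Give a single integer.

After op 1 (in_shuffle): [5 0 6 1 7 2 8 3 9 4]
After op 2 (in_shuffle): [2 5 8 0 3 6 9 1 4 7]
After op 3 (cut(1)): [5 8 0 3 6 9 1 4 7 2]
After op 4 (out_shuffle): [5 9 8 1 0 4 3 7 6 2]
After op 5 (in_shuffle): [4 5 3 9 7 8 6 1 2 0]
After op 6 (reverse): [0 2 1 6 8 7 9 3 5 4]
After op 7 (in_shuffle): [7 0 9 2 3 1 5 6 4 8]
Card 6 is at position 7.

Answer: 7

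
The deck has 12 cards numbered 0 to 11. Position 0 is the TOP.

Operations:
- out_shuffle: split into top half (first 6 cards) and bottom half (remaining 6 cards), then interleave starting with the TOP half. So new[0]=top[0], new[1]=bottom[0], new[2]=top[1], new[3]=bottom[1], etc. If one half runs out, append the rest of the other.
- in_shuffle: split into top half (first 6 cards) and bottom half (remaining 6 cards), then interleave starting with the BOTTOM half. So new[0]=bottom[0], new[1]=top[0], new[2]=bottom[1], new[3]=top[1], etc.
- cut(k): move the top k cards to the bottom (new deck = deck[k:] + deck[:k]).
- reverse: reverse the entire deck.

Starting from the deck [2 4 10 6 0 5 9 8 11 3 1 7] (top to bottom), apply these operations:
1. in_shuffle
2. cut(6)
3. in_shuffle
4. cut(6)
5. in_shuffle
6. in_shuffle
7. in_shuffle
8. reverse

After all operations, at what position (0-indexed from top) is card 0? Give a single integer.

Answer: 9

Derivation:
After op 1 (in_shuffle): [9 2 8 4 11 10 3 6 1 0 7 5]
After op 2 (cut(6)): [3 6 1 0 7 5 9 2 8 4 11 10]
After op 3 (in_shuffle): [9 3 2 6 8 1 4 0 11 7 10 5]
After op 4 (cut(6)): [4 0 11 7 10 5 9 3 2 6 8 1]
After op 5 (in_shuffle): [9 4 3 0 2 11 6 7 8 10 1 5]
After op 6 (in_shuffle): [6 9 7 4 8 3 10 0 1 2 5 11]
After op 7 (in_shuffle): [10 6 0 9 1 7 2 4 5 8 11 3]
After op 8 (reverse): [3 11 8 5 4 2 7 1 9 0 6 10]
Card 0 is at position 9.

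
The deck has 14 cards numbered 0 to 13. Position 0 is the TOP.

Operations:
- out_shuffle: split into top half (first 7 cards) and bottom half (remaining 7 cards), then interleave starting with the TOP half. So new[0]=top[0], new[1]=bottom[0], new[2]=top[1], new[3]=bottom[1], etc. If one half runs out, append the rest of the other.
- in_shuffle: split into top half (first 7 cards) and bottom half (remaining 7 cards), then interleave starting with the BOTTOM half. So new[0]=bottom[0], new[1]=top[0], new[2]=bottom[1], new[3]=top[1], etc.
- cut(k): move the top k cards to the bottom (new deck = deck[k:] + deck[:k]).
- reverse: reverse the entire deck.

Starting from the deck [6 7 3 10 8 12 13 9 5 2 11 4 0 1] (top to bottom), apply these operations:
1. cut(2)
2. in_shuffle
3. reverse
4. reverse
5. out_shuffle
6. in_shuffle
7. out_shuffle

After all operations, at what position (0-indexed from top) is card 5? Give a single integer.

Answer: 11

Derivation:
After op 1 (cut(2)): [3 10 8 12 13 9 5 2 11 4 0 1 6 7]
After op 2 (in_shuffle): [2 3 11 10 4 8 0 12 1 13 6 9 7 5]
After op 3 (reverse): [5 7 9 6 13 1 12 0 8 4 10 11 3 2]
After op 4 (reverse): [2 3 11 10 4 8 0 12 1 13 6 9 7 5]
After op 5 (out_shuffle): [2 12 3 1 11 13 10 6 4 9 8 7 0 5]
After op 6 (in_shuffle): [6 2 4 12 9 3 8 1 7 11 0 13 5 10]
After op 7 (out_shuffle): [6 1 2 7 4 11 12 0 9 13 3 5 8 10]
Card 5 is at position 11.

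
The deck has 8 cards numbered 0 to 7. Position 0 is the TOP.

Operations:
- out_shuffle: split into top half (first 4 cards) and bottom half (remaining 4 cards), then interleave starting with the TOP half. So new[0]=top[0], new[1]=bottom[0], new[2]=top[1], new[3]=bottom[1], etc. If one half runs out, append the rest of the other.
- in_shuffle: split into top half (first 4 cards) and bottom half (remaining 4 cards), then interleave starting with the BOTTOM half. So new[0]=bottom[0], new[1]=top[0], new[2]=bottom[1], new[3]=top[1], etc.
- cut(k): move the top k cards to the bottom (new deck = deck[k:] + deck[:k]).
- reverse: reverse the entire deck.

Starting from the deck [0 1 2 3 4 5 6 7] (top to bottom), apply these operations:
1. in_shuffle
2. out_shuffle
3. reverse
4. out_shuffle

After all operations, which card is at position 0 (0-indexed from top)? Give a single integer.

After op 1 (in_shuffle): [4 0 5 1 6 2 7 3]
After op 2 (out_shuffle): [4 6 0 2 5 7 1 3]
After op 3 (reverse): [3 1 7 5 2 0 6 4]
After op 4 (out_shuffle): [3 2 1 0 7 6 5 4]
Position 0: card 3.

Answer: 3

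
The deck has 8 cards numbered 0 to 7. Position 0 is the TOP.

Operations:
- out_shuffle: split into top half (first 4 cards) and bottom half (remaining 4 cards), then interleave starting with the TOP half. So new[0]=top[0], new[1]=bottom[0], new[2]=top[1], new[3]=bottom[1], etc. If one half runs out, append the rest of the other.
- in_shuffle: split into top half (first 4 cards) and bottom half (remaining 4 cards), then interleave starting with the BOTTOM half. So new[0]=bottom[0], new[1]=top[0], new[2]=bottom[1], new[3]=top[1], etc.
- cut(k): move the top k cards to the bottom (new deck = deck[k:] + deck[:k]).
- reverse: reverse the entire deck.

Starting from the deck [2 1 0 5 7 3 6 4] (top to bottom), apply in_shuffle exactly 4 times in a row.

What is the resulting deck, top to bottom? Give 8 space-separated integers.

Answer: 5 4 0 6 1 3 2 7

Derivation:
After op 1 (in_shuffle): [7 2 3 1 6 0 4 5]
After op 2 (in_shuffle): [6 7 0 2 4 3 5 1]
After op 3 (in_shuffle): [4 6 3 7 5 0 1 2]
After op 4 (in_shuffle): [5 4 0 6 1 3 2 7]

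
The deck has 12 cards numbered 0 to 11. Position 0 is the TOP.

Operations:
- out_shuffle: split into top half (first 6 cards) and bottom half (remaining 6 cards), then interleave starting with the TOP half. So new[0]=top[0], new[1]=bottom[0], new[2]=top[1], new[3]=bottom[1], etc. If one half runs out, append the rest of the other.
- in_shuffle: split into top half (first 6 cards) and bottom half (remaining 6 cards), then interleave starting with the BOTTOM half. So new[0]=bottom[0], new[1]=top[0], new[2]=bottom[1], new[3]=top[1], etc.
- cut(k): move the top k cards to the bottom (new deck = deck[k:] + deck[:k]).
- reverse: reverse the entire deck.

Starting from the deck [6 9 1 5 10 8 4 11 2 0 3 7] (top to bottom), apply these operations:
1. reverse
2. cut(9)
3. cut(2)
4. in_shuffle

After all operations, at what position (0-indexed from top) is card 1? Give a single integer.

After op 1 (reverse): [7 3 0 2 11 4 8 10 5 1 9 6]
After op 2 (cut(9)): [1 9 6 7 3 0 2 11 4 8 10 5]
After op 3 (cut(2)): [6 7 3 0 2 11 4 8 10 5 1 9]
After op 4 (in_shuffle): [4 6 8 7 10 3 5 0 1 2 9 11]
Card 1 is at position 8.

Answer: 8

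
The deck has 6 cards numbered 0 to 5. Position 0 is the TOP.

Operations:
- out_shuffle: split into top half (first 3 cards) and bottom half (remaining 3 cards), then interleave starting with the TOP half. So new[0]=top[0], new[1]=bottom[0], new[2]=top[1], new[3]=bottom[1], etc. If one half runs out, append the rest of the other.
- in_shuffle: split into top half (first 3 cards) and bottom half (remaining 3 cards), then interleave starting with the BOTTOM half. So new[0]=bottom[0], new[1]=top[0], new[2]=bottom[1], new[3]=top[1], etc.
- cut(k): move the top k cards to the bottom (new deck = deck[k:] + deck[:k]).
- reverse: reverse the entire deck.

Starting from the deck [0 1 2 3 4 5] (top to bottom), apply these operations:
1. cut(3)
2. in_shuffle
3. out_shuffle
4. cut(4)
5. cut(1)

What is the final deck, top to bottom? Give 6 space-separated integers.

After op 1 (cut(3)): [3 4 5 0 1 2]
After op 2 (in_shuffle): [0 3 1 4 2 5]
After op 3 (out_shuffle): [0 4 3 2 1 5]
After op 4 (cut(4)): [1 5 0 4 3 2]
After op 5 (cut(1)): [5 0 4 3 2 1]

Answer: 5 0 4 3 2 1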